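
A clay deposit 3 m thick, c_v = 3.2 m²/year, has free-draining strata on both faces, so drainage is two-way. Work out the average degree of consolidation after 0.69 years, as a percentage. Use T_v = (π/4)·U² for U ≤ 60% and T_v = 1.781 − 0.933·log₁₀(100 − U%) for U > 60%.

U ≈ 92.8 %

Drainage path length: H_d = H/2 = 1.5 m (double drainage).
T_v = c_v·t/H_d² = 3.2×0.69/1.5² = 0.98133.
T_v = 0.98133 corresponds to the U > 60% branch:
U = 1 − 10^((1.781 − T_v)/0.933)/100 = 0.928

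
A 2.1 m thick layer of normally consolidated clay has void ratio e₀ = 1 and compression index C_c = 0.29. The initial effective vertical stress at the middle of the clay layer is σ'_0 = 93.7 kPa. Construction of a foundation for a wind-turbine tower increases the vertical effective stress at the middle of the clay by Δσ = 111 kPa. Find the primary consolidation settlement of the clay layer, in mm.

S_c ≈ 103 mm

Final effective stress: σ'_f = σ'_0 + Δσ = 93.7 + 111 = 204.7 kPa.
Normally consolidated clay, so the full stress increment lies on the virgin compression line:
S_c = C_c·H/(1+e₀)·log₁₀(σ'_f/σ'_0) = 0.29×2.1/(1+1)×log₁₀(204.7/93.7)
    = 0.3045 × 0.33938 = 0.1033 m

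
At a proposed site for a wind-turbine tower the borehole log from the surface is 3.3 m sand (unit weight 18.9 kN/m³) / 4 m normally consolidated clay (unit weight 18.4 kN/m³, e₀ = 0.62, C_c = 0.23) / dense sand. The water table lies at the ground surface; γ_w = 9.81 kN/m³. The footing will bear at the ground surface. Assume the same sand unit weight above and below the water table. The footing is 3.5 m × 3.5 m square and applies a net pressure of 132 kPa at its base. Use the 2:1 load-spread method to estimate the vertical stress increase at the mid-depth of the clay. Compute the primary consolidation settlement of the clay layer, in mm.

Mid-depth of clay below the ground surface: z = 3.3 + 4/2 = 5.3 m.
Total vertical stress at mid-clay: σ_v = 18.9×3.3 + 18.4×2 = 99.17 kPa.
Pore pressure: u = 9.81×(5.3 − 0) = 51.993 kPa.
Initial effective stress: σ'_0 = σ_v − u = 99.17 − 51.993 = 47.177 kPa.
Stress increase at mid-clay by the 2:1 spreading method:
Δσ = qBL/((B+z)(L+z)) = 132×3.5×3.5/((3.5+5.3)(3.5+5.3)) = 20.881 kPa
Final effective stress: σ'_f = σ'_0 + Δσ = 47.177 + 20.881 = 68.058 kPa.
Normally consolidated clay, so the full stress increment lies on the virgin compression line:
S_c = C_c·H/(1+e₀)·log₁₀(σ'_f/σ'_0) = 0.23×4/(1+0.62)×log₁₀(68.058/47.177)
    = 0.5679 × 0.15915 = 0.09038 m

S_c ≈ 90.4 mm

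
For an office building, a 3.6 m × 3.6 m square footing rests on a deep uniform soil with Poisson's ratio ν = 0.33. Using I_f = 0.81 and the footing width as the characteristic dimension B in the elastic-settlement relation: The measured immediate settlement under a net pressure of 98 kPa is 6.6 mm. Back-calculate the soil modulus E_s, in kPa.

S_e = q·B·(1−ν²)/E_s · I_f  ⇒  E_s = q·B·(1−ν²)·I_f / S_e.
E_s = 98 × 3.6 × 0.8911 × 0.81 / 0.0066 = 38580 kPa

E_s ≈ 38600 kPa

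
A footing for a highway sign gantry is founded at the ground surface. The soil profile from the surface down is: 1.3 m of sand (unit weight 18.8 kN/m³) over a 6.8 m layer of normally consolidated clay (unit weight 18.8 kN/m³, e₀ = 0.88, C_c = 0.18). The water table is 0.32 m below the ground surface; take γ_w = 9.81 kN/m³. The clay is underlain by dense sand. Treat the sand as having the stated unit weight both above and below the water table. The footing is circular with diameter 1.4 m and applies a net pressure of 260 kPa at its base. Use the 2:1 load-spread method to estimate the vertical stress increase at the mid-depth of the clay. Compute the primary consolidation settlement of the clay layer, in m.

Mid-depth of clay below the ground surface: z = 1.3 + 6.8/2 = 4.7 m.
Total vertical stress at mid-clay: σ_v = 18.8×1.3 + 18.8×3.4 = 88.36 kPa.
Pore pressure: u = 9.81×(4.7 − 0.32) = 42.968 kPa.
Initial effective stress: σ'_0 = σ_v − u = 88.36 − 42.968 = 45.392 kPa.
Stress increase at mid-clay by the 2:1 spreading method:
Δσ ≈ qD²/(D+z)² = 260×1.4²/(1.4+4.7)² = 13.695 kPa
Final effective stress: σ'_f = σ'_0 + Δσ = 45.392 + 13.695 = 59.087 kPa.
Normally consolidated clay, so the full stress increment lies on the virgin compression line:
S_c = C_c·H/(1+e₀)·log₁₀(σ'_f/σ'_0) = 0.18×6.8/(1+0.88)×log₁₀(59.087/45.392)
    = 0.65106 × 0.11451 = 0.07455 m

S_c ≈ 0.0746 m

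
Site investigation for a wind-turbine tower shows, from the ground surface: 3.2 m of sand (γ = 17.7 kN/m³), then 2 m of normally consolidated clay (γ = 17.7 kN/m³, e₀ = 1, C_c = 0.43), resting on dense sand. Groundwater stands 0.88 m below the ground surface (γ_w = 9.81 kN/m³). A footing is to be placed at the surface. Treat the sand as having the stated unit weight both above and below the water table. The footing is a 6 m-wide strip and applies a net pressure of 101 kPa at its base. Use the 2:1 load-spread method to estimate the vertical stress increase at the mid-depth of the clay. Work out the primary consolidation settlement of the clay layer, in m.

S_c ≈ 0.165 m

Mid-depth of clay below the ground surface: z = 3.2 + 2/2 = 4.2 m.
Total vertical stress at mid-clay: σ_v = 17.7×3.2 + 17.7×1 = 74.34 kPa.
Pore pressure: u = 9.81×(4.2 − 0.88) = 32.569 kPa.
Initial effective stress: σ'_0 = σ_v − u = 74.34 − 32.569 = 41.771 kPa.
Stress increase at mid-clay by the 2:1 spreading method:
Δσ = qB/(B+z) = 101×6/(6+4.2) = 59.412 kPa
Final effective stress: σ'_f = σ'_0 + Δσ = 41.771 + 59.412 = 101.18 kPa.
Normally consolidated clay, so the full stress increment lies on the virgin compression line:
S_c = C_c·H/(1+e₀)·log₁₀(σ'_f/σ'_0) = 0.43×2/(1+1)×log₁₀(101.18/41.771)
    = 0.43 × 0.38422 = 0.1652 m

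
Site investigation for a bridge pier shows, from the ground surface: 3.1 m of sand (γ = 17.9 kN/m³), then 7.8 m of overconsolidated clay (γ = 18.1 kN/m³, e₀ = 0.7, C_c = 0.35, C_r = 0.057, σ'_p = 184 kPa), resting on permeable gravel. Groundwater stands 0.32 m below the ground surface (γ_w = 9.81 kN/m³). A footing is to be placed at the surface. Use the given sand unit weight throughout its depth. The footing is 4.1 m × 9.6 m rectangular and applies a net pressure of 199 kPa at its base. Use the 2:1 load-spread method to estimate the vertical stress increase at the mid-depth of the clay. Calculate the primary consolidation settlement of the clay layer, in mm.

S_c ≈ 60.4 mm

Mid-depth of clay below the ground surface: z = 3.1 + 7.8/2 = 7 m.
Total vertical stress at mid-clay: σ_v = 17.9×3.1 + 18.1×3.9 = 126.08 kPa.
Pore pressure: u = 9.81×(7 − 0.32) = 65.531 kPa.
Initial effective stress: σ'_0 = σ_v − u = 126.08 − 65.531 = 60.549 kPa.
Stress increase at mid-clay by the 2:1 spreading method:
Δσ = qBL/((B+z)(L+z)) = 199×4.1×9.6/((4.1+7)(9.6+7)) = 42.509 kPa
Final effective stress: σ'_f = 60.549 + 42.509 = 103.06 kPa.
σ'_f = 103.06 ≤ σ'_p = 184 kPa, so the clay remains overconsolidated and only the recompression index applies:
S_c = C_r·H/(1+e₀)·log₁₀(σ'_f/σ'_0) = 0.057×7.8/1.7×log₁₀(103.06/60.549)
    = 0.26153 × 0.23098 = 0.06041 m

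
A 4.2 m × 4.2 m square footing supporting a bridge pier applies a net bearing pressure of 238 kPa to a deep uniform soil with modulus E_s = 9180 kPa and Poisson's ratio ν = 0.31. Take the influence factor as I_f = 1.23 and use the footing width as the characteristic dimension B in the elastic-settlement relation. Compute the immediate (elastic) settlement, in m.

S_e ≈ 0.121 m

Immediate (elastic) settlement: S_e = q·B·(1−ν²)/E_s · I_f.
S_e = 238 × 4.2 × (1 − 0.31²) / 9180 × 1.23
    = 238 × 4.2 × 0.9039 / 9180 × 1.23
    = 0.1211 m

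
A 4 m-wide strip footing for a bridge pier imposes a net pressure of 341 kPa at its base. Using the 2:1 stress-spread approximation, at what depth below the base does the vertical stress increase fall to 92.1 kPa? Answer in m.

2:1 spreading — at depth z the loaded area has grown by z in each plan dimension:
qB/(B+z) = Δσ_z ⇒ z = qB/Δσ_z − B = 341×4/92.1 − 4 = 10.81 m

z ≈ 10.8 m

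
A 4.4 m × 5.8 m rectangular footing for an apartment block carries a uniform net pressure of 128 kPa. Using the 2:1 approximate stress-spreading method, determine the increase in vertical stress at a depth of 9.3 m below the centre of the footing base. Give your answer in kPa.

Δσ_z ≈ 15.8 kPa

By the 2:1 method the load spreads at 1 horizontal : 2 vertical, so at depth z the loaded area has grown by z in each plan dimension:
Δσ = qBL/((B+z)(L+z)) = 128×4.4×5.8/((4.4+9.3)(5.8+9.3)) = 15.79 kPa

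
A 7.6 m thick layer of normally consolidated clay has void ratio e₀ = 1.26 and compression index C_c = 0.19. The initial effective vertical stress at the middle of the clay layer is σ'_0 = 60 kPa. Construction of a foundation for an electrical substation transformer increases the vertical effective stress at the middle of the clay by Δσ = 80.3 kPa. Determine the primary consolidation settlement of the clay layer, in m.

Final effective stress: σ'_f = σ'_0 + Δσ = 60 + 80.3 = 140.3 kPa.
Normally consolidated clay, so the full stress increment lies on the virgin compression line:
S_c = C_c·H/(1+e₀)·log₁₀(σ'_f/σ'_0) = 0.19×7.6/(1+1.26)×log₁₀(140.3/60)
    = 0.63894 × 0.36891 = 0.2357 m

S_c ≈ 0.236 m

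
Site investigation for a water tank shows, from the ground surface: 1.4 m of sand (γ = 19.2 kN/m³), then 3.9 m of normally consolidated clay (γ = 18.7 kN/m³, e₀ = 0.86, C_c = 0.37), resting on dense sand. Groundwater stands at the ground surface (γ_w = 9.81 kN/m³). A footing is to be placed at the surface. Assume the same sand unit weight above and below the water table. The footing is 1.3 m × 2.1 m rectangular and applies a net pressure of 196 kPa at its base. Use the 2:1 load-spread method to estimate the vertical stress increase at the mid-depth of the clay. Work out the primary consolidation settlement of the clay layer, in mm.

S_c ≈ 177 mm

Mid-depth of clay below the ground surface: z = 1.4 + 3.9/2 = 3.35 m.
Total vertical stress at mid-clay: σ_v = 19.2×1.4 + 18.7×1.95 = 63.345 kPa.
Pore pressure: u = 9.81×(3.35 − 0) = 32.864 kPa.
Initial effective stress: σ'_0 = σ_v − u = 63.345 − 32.864 = 30.481 kPa.
Stress increase at mid-clay by the 2:1 spreading method:
Δσ = qBL/((B+z)(L+z)) = 196×1.3×2.1/((1.3+3.35)(2.1+3.35)) = 21.114 kPa
Final effective stress: σ'_f = σ'_0 + Δσ = 30.481 + 21.114 = 51.595 kPa.
Normally consolidated clay, so the full stress increment lies on the virgin compression line:
S_c = C_c·H/(1+e₀)·log₁₀(σ'_f/σ'_0) = 0.37×3.9/(1+0.86)×log₁₀(51.595/30.481)
    = 0.77581 × 0.22858 = 0.1773 m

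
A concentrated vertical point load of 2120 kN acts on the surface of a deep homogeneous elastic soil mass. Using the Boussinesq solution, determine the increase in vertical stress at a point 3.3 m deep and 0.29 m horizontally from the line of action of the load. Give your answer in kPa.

Boussinesq vertical stress below a point load on an elastic half-space:
Δσ_z = 3P/(2πz²) · [1 + (r/z)²]^(−5/2)
r/z = 0.29/3.3 = 0.087879; [1+(r/z)²]^(−5/2) = 0.98095.
Δσ_z = 3×2120/(2π×3.3²) × 0.98095 = 92.95 × 0.98095 = 91.18 kPa

Δσ_z ≈ 91.2 kPa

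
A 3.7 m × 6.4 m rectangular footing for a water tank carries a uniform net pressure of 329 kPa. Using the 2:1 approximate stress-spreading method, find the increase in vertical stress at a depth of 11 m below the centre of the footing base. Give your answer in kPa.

By the 2:1 method the load spreads at 1 horizontal : 2 vertical, so at depth z the loaded area has grown by z in each plan dimension:
Δσ = qBL/((B+z)(L+z)) = 329×3.7×6.4/((3.7+11)(6.4+11)) = 30.459 kPa

Δσ_z ≈ 30.5 kPa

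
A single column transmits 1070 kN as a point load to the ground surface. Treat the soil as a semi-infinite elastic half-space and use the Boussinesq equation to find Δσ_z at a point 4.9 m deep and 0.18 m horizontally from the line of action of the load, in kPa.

Δσ_z ≈ 21.2 kPa

Boussinesq vertical stress below a point load on an elastic half-space:
Δσ_z = 3P/(2πz²) · [1 + (r/z)²]^(−5/2)
r/z = 0.18/4.9 = 0.036735; [1+(r/z)²]^(−5/2) = 0.99663.
Δσ_z = 3×1070/(2π×4.9²) × 0.99663 = 21.278 × 0.99663 = 21.21 kPa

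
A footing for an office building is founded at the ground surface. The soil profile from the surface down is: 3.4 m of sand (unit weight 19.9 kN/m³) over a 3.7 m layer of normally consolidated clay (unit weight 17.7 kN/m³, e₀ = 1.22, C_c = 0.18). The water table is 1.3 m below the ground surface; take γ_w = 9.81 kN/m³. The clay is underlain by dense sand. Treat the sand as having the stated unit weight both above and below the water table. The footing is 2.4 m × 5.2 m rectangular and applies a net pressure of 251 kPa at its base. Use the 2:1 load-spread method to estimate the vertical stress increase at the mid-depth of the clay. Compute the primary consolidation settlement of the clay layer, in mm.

S_c ≈ 64.1 mm

Mid-depth of clay below the ground surface: z = 3.4 + 3.7/2 = 5.25 m.
Total vertical stress at mid-clay: σ_v = 19.9×3.4 + 17.7×1.85 = 100.41 kPa.
Pore pressure: u = 9.81×(5.25 − 1.3) = 38.75 kPa.
Initial effective stress: σ'_0 = σ_v − u = 100.41 − 38.75 = 61.66 kPa.
Stress increase at mid-clay by the 2:1 spreading method:
Δσ = qBL/((B+z)(L+z)) = 251×2.4×5.2/((2.4+5.25)(5.2+5.25)) = 39.184 kPa
Final effective stress: σ'_f = σ'_0 + Δσ = 61.66 + 39.184 = 100.84 kPa.
Normally consolidated clay, so the full stress increment lies on the virgin compression line:
S_c = C_c·H/(1+e₀)·log₁₀(σ'_f/σ'_0) = 0.18×3.7/(1+1.22)×log₁₀(100.84/61.66)
    = 0.3 × 0.21363 = 0.06409 m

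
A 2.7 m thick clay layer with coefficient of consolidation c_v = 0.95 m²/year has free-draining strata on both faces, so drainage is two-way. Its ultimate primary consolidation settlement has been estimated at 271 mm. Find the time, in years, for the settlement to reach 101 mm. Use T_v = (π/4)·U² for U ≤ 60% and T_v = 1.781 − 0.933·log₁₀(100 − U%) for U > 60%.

t ≈ 0.209 years

Drainage path length: H_d = H/2 = 1.35 m (double drainage).
U = S(t)/S_ult = 101/271 = 0.3727.
U ≤ 60%: T_v = (π/4)·U² = (π/4)×0.37269² = 0.10909.
t = T_v·H_d²/c_v = 0.10909×1.35²/0.95 = 0.2093 years.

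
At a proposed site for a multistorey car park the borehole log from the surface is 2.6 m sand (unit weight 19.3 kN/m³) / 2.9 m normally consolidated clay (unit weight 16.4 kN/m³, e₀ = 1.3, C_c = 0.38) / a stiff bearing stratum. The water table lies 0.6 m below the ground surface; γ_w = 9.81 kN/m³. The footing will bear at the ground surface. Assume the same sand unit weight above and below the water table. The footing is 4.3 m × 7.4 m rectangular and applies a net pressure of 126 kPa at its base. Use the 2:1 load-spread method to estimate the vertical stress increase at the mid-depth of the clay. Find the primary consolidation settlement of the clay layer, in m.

Mid-depth of clay below the ground surface: z = 2.6 + 2.9/2 = 4.05 m.
Total vertical stress at mid-clay: σ_v = 19.3×2.6 + 16.4×1.45 = 73.96 kPa.
Pore pressure: u = 9.81×(4.05 − 0.6) = 33.845 kPa.
Initial effective stress: σ'_0 = σ_v − u = 73.96 − 33.845 = 40.115 kPa.
Stress increase at mid-clay by the 2:1 spreading method:
Δσ = qBL/((B+z)(L+z)) = 126×4.3×7.4/((4.3+4.05)(7.4+4.05)) = 41.935 kPa
Final effective stress: σ'_f = σ'_0 + Δσ = 40.115 + 41.935 = 82.05 kPa.
Normally consolidated clay, so the full stress increment lies on the virgin compression line:
S_c = C_c·H/(1+e₀)·log₁₀(σ'_f/σ'_0) = 0.38×2.9/(1+1.3)×log₁₀(82.05/40.115)
    = 0.47913 × 0.31077 = 0.1489 m

S_c ≈ 0.149 m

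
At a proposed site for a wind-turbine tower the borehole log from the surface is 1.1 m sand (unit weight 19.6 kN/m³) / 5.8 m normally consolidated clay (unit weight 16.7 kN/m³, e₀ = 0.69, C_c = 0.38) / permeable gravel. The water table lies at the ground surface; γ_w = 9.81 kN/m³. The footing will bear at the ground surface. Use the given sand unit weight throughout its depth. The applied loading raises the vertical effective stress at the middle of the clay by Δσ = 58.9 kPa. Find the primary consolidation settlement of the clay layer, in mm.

S_c ≈ 606 mm

Mid-depth of clay below the ground surface: z = 1.1 + 5.8/2 = 4 m.
Total vertical stress at mid-clay: σ_v = 19.6×1.1 + 16.7×2.9 = 69.99 kPa.
Pore pressure: u = 9.81×(4 − 0) = 39.24 kPa.
Initial effective stress: σ'_0 = σ_v − u = 69.99 − 39.24 = 30.75 kPa.
Final effective stress: σ'_f = σ'_0 + Δσ = 30.75 + 58.9 = 89.65 kPa.
Normally consolidated clay, so the full stress increment lies on the virgin compression line:
S_c = C_c·H/(1+e₀)·log₁₀(σ'_f/σ'_0) = 0.38×5.8/(1+0.69)×log₁₀(89.65/30.75)
    = 1.3041 × 0.46471 = 0.606 m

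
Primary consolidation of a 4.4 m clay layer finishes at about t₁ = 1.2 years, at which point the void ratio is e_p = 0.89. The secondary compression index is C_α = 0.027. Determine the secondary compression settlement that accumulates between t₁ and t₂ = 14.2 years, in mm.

Secondary compression: S_s = C_α·H/(1+e_p)·log₁₀(t₂/t₁)
S_s = 0.027×4.4/(1+0.89)×log₁₀(14.2/1.2)
    = 0.06286 × 1.073 = 0.06745 m

S_s ≈ 67.5 mm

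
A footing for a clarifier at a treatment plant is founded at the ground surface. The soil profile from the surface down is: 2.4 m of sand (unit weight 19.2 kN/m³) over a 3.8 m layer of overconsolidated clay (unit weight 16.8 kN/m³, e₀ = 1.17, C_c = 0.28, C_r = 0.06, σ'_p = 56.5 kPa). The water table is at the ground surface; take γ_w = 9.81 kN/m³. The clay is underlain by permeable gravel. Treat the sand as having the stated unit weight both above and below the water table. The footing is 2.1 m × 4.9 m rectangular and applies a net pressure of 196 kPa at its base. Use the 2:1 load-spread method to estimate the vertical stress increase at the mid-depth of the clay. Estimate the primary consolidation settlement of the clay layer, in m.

S_c ≈ 0.0666 m

Mid-depth of clay below the ground surface: z = 2.4 + 3.8/2 = 4.3 m.
Total vertical stress at mid-clay: σ_v = 19.2×2.4 + 16.8×1.9 = 78 kPa.
Pore pressure: u = 9.81×(4.3 − 0) = 42.183 kPa.
Initial effective stress: σ'_0 = σ_v − u = 78 − 42.183 = 35.817 kPa.
Stress increase at mid-clay by the 2:1 spreading method:
Δσ = qBL/((B+z)(L+z)) = 196×2.1×4.9/((2.1+4.3)(4.9+4.3)) = 34.253 kPa
Final effective stress: σ'_f = 35.817 + 34.253 = 70.07 kPa.
σ'_f = 70.07 > σ'_p = 56.5 kPa, so the stress path crosses the preconsolidation pressure — recompression up to σ'_p, then virgin compression beyond:
S_c = H/(1+e₀)·[C_r·log₁₀(σ'_p/σ'_0) + C_c·log₁₀(σ'_f/σ'_p)]
    = 3.8/2.17 × [0.06×log₁₀(56.5/35.817) + 0.28×log₁₀(70.07/56.5)]
    = 1.7512 × [0.011878 + 0.026175] = 0.06664 m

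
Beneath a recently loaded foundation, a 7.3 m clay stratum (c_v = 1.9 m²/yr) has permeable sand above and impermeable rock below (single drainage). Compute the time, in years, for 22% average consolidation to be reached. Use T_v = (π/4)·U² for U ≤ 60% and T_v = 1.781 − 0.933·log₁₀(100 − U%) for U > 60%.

t ≈ 1.07 years

Drainage path length: H_d = H = 7.3 m (single drainage).
U ≤ 60%: T_v = (π/4)·U² = (π/4)×0.22² = 0.038013.
t = T_v·H_d²/c_v = 0.038013×7.3²/1.9 = 1.066 years.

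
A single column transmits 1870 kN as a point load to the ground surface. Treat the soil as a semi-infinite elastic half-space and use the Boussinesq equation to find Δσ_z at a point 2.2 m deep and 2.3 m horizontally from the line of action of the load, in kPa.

Boussinesq vertical stress below a point load on an elastic half-space:
Δσ_z = 3P/(2πz²) · [1 + (r/z)²]^(−5/2)
r/z = 2.3/2.2 = 1.0455; [1+(r/z)²]^(−5/2) = 0.15779.
Δσ_z = 3×1870/(2π×2.2²) × 0.15779 = 184.48 × 0.15779 = 29.11 kPa

Δσ_z ≈ 29.1 kPa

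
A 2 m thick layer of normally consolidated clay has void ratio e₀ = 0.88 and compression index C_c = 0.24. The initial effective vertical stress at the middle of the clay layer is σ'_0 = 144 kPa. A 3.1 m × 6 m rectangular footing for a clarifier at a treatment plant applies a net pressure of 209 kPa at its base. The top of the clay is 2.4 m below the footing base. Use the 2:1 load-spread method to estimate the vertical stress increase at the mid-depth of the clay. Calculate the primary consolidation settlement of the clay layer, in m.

S_c ≈ 0.0406 m

Mid-depth of clay below the footing base: z = 2.4 + 2/2 = 3.4 m.
Stress increase at mid-clay by the 2:1 spreading method:
Δσ = qBL/((B+z)(L+z)) = 209×3.1×6/((3.1+3.4)(6+3.4)) = 63.624 kPa
Final effective stress: σ'_f = σ'_0 + Δσ = 144 + 63.624 = 207.62 kPa.
Normally consolidated clay, so the full stress increment lies on the virgin compression line:
S_c = C_c·H/(1+e₀)·log₁₀(σ'_f/σ'_0) = 0.24×2/(1+0.88)×log₁₀(207.62/144)
    = 0.25532 × 0.15891 = 0.04057 m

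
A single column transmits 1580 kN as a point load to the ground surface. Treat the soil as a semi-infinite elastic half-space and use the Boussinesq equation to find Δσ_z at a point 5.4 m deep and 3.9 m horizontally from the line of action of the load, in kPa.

Δσ_z ≈ 9.06 kPa

Boussinesq vertical stress below a point load on an elastic half-space:
Δσ_z = 3P/(2πz²) · [1 + (r/z)²]^(−5/2)
r/z = 3.9/5.4 = 0.72222; [1+(r/z)²]^(−5/2) = 0.35014.
Δσ_z = 3×1580/(2π×5.4²) × 0.35014 = 25.871 × 0.35014 = 9.058 kPa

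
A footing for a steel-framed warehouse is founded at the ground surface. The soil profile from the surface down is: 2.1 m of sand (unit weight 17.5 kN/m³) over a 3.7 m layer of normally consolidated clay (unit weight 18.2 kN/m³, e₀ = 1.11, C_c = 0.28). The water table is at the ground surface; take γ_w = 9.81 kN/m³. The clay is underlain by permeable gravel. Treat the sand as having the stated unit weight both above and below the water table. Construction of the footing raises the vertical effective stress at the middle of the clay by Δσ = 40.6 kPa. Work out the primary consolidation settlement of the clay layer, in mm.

S_c ≈ 176 mm

Mid-depth of clay below the ground surface: z = 2.1 + 3.7/2 = 3.95 m.
Total vertical stress at mid-clay: σ_v = 17.5×2.1 + 18.2×1.85 = 70.42 kPa.
Pore pressure: u = 9.81×(3.95 − 0) = 38.75 kPa.
Initial effective stress: σ'_0 = σ_v − u = 70.42 − 38.75 = 31.67 kPa.
Final effective stress: σ'_f = σ'_0 + Δσ = 31.67 + 40.6 = 72.27 kPa.
Normally consolidated clay, so the full stress increment lies on the virgin compression line:
S_c = C_c·H/(1+e₀)·log₁₀(σ'_f/σ'_0) = 0.28×3.7/(1+1.11)×log₁₀(72.27/31.67)
    = 0.491 × 0.35831 = 0.1759 m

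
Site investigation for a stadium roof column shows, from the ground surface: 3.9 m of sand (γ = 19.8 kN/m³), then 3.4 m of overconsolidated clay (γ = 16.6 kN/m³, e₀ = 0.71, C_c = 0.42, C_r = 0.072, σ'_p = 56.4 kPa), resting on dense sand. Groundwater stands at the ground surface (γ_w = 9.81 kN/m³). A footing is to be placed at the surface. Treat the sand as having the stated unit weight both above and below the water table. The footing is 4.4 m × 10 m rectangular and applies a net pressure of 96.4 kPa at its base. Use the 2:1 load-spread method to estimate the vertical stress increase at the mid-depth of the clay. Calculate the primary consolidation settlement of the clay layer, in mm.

Mid-depth of clay below the ground surface: z = 3.9 + 3.4/2 = 5.6 m.
Total vertical stress at mid-clay: σ_v = 19.8×3.9 + 16.6×1.7 = 105.44 kPa.
Pore pressure: u = 9.81×(5.6 − 0) = 54.936 kPa.
Initial effective stress: σ'_0 = σ_v − u = 105.44 − 54.936 = 50.504 kPa.
Stress increase at mid-clay by the 2:1 spreading method:
Δσ = qBL/((B+z)(L+z)) = 96.4×4.4×10/((4.4+5.6)(10+5.6)) = 27.19 kPa
Final effective stress: σ'_f = 50.504 + 27.19 = 77.694 kPa.
σ'_f = 77.694 > σ'_p = 56.4 kPa, so the stress path crosses the preconsolidation pressure — recompression up to σ'_p, then virgin compression beyond:
S_c = H/(1+e₀)·[C_r·log₁₀(σ'_p/σ'_0) + C_c·log₁₀(σ'_f/σ'_p)]
    = 3.4/1.71 × [0.072×log₁₀(56.4/50.504) + 0.42×log₁₀(77.694/56.4)]
    = 1.9883 × [0.0034526 + 0.058426] = 0.123 m

S_c ≈ 123 mm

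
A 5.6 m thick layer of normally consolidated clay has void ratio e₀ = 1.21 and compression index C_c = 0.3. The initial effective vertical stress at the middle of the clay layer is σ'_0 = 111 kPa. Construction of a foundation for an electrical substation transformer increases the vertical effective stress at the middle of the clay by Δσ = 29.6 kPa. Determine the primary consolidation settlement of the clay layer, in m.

S_c ≈ 0.078 m

Final effective stress: σ'_f = σ'_0 + Δσ = 111 + 29.6 = 140.6 kPa.
Normally consolidated clay, so the full stress increment lies on the virgin compression line:
S_c = C_c·H/(1+e₀)·log₁₀(σ'_f/σ'_0) = 0.3×5.6/(1+1.21)×log₁₀(140.6/111)
    = 0.76018 × 0.10266 = 0.07804 m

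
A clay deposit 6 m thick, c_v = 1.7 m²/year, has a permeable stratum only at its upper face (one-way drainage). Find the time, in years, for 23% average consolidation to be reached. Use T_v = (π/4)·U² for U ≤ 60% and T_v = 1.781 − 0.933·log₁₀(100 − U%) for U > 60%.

Drainage path length: H_d = H = 6 m (single drainage).
U ≤ 60%: T_v = (π/4)·U² = (π/4)×0.23² = 0.041548.
t = T_v·H_d²/c_v = 0.041548×6²/1.7 = 0.8798 years.

t ≈ 0.88 years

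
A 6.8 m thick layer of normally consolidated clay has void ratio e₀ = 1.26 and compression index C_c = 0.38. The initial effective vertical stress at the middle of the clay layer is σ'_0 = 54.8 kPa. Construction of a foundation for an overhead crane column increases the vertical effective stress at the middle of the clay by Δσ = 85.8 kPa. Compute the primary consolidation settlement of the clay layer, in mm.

Final effective stress: σ'_f = σ'_0 + Δσ = 54.8 + 85.8 = 140.6 kPa.
Normally consolidated clay, so the full stress increment lies on the virgin compression line:
S_c = C_c·H/(1+e₀)·log₁₀(σ'_f/σ'_0) = 0.38×6.8/(1+1.26)×log₁₀(140.6/54.8)
    = 1.1434 × 0.4092 = 0.4679 m

S_c ≈ 468 mm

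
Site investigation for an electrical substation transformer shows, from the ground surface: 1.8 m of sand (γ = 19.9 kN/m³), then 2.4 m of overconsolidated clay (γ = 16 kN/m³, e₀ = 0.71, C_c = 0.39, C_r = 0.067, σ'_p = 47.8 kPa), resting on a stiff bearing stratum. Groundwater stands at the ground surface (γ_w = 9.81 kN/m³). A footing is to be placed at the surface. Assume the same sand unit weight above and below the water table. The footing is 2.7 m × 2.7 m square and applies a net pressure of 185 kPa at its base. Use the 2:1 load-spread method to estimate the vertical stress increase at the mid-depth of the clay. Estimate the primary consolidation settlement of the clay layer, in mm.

S_c ≈ 106 mm

Mid-depth of clay below the ground surface: z = 1.8 + 2.4/2 = 3 m.
Total vertical stress at mid-clay: σ_v = 19.9×1.8 + 16×1.2 = 55.02 kPa.
Pore pressure: u = 9.81×(3 − 0) = 29.43 kPa.
Initial effective stress: σ'_0 = σ_v − u = 55.02 − 29.43 = 25.59 kPa.
Stress increase at mid-clay by the 2:1 spreading method:
Δσ = qBL/((B+z)(L+z)) = 185×2.7×2.7/((2.7+3)(2.7+3)) = 41.51 kPa
Final effective stress: σ'_f = 25.59 + 41.51 = 67.1 kPa.
σ'_f = 67.1 > σ'_p = 47.8 kPa, so the stress path crosses the preconsolidation pressure — recompression up to σ'_p, then virgin compression beyond:
S_c = H/(1+e₀)·[C_r·log₁₀(σ'_p/σ'_0) + C_c·log₁₀(σ'_f/σ'_p)]
    = 2.4/1.71 × [0.067×log₁₀(47.8/25.59) + 0.39×log₁₀(67.1/47.8)]
    = 1.4035 × [0.018181 + 0.057445] = 0.1061 m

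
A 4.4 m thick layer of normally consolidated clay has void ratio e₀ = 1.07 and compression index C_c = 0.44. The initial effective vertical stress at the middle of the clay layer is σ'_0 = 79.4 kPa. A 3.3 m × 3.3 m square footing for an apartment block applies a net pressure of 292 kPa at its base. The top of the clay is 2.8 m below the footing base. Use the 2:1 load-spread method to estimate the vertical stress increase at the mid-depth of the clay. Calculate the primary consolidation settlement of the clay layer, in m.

Mid-depth of clay below the footing base: z = 2.8 + 4.4/2 = 5 m.
Stress increase at mid-clay by the 2:1 spreading method:
Δσ = qBL/((B+z)(L+z)) = 292×3.3×3.3/((3.3+5)(3.3+5)) = 46.159 kPa
Final effective stress: σ'_f = σ'_0 + Δσ = 79.4 + 46.159 = 125.56 kPa.
Normally consolidated clay, so the full stress increment lies on the virgin compression line:
S_c = C_c·H/(1+e₀)·log₁₀(σ'_f/σ'_0) = 0.44×4.4/(1+1.07)×log₁₀(125.56/79.4)
    = 0.93527 × 0.19903 = 0.1861 m

S_c ≈ 0.186 m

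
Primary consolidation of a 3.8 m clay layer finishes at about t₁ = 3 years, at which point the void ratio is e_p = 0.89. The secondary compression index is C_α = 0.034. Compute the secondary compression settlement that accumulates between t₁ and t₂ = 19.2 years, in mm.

Secondary compression: S_s = C_α·H/(1+e_p)·log₁₀(t₂/t₁)
S_s = 0.034×3.8/(1+0.89)×log₁₀(19.2/3)
    = 0.06836 × 0.8062 = 0.05511 m

S_s ≈ 55.1 mm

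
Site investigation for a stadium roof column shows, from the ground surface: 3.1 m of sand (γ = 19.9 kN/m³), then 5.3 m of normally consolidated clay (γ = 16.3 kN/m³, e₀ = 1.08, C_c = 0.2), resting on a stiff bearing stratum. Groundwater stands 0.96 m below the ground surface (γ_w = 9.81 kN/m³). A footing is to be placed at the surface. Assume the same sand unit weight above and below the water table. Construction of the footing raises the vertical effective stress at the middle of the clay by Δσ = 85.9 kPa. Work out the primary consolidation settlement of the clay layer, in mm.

S_c ≈ 201 mm

Mid-depth of clay below the ground surface: z = 3.1 + 5.3/2 = 5.75 m.
Total vertical stress at mid-clay: σ_v = 19.9×3.1 + 16.3×2.65 = 104.88 kPa.
Pore pressure: u = 9.81×(5.75 − 0.96) = 46.99 kPa.
Initial effective stress: σ'_0 = σ_v − u = 104.88 − 46.99 = 57.89 kPa.
Final effective stress: σ'_f = σ'_0 + Δσ = 57.89 + 85.9 = 143.79 kPa.
Normally consolidated clay, so the full stress increment lies on the virgin compression line:
S_c = C_c·H/(1+e₀)·log₁₀(σ'_f/σ'_0) = 0.2×5.3/(1+1.08)×log₁₀(143.79/57.89)
    = 0.50962 × 0.39513 = 0.2014 m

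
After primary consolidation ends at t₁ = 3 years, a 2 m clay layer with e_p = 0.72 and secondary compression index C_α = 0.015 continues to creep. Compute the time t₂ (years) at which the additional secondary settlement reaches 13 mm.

t₂ ≈ 16.7 years

S_s = C_α·H/(1+e_p)·log₁₀(t₂/t₁) ⇒ log₁₀(t₂/t₁) = S_s·(1+e_p)/(C_α·H).
log₁₀(t₂/t₁) = 0.013 × (1+0.72) / (0.015×2) = 0.7453
t₂ = t₁ × 10^0.7453 = 3 × 5.563 = 16.69 years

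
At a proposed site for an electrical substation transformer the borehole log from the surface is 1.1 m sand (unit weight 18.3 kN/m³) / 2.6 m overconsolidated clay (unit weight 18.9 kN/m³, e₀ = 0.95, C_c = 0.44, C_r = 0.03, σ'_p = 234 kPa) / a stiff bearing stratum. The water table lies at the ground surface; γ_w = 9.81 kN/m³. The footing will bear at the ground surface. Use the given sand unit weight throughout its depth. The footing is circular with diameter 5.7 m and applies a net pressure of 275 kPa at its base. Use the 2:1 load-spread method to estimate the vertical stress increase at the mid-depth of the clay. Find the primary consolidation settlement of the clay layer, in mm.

S_c ≈ 34.9 mm

Mid-depth of clay below the ground surface: z = 1.1 + 2.6/2 = 2.4 m.
Total vertical stress at mid-clay: σ_v = 18.3×1.1 + 18.9×1.3 = 44.7 kPa.
Pore pressure: u = 9.81×(2.4 − 0) = 23.544 kPa.
Initial effective stress: σ'_0 = σ_v − u = 44.7 − 23.544 = 21.156 kPa.
Stress increase at mid-clay by the 2:1 spreading method:
Δσ ≈ qD²/(D+z)² = 275×5.7²/(5.7+2.4)² = 136.18 kPa
Final effective stress: σ'_f = 21.156 + 136.18 = 157.34 kPa.
σ'_f = 157.34 ≤ σ'_p = 234 kPa, so the clay remains overconsolidated and only the recompression index applies:
S_c = C_r·H/(1+e₀)·log₁₀(σ'_f/σ'_0) = 0.03×2.6/1.95×log₁₀(157.34/21.156)
    = 0.039999 × 0.87141 = 0.03486 m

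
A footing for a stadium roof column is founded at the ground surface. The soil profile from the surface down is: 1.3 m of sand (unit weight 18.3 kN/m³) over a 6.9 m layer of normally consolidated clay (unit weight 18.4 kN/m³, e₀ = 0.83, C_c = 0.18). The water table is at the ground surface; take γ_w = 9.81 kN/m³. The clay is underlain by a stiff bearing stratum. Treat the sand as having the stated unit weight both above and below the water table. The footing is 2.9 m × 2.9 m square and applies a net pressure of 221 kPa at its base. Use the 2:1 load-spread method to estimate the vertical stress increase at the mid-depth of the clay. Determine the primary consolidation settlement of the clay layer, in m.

Mid-depth of clay below the ground surface: z = 1.3 + 6.9/2 = 4.75 m.
Total vertical stress at mid-clay: σ_v = 18.3×1.3 + 18.4×3.45 = 87.27 kPa.
Pore pressure: u = 9.81×(4.75 − 0) = 46.598 kPa.
Initial effective stress: σ'_0 = σ_v − u = 87.27 − 46.598 = 40.672 kPa.
Stress increase at mid-clay by the 2:1 spreading method:
Δσ = qBL/((B+z)(L+z)) = 221×2.9×2.9/((2.9+4.75)(2.9+4.75)) = 31.759 kPa
Final effective stress: σ'_f = σ'_0 + Δσ = 40.672 + 31.759 = 72.431 kPa.
Normally consolidated clay, so the full stress increment lies on the virgin compression line:
S_c = C_c·H/(1+e₀)·log₁₀(σ'_f/σ'_0) = 0.18×6.9/(1+0.83)×log₁₀(72.431/40.672)
    = 0.67869 × 0.25063 = 0.1701 m

S_c ≈ 0.17 m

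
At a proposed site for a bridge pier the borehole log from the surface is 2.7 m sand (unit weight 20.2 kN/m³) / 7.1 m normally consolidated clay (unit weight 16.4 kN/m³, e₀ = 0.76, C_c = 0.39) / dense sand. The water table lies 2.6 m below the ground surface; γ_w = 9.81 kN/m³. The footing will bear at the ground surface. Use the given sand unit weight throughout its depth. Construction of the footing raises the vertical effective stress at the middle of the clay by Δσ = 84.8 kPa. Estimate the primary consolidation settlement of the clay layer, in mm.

Mid-depth of clay below the ground surface: z = 2.7 + 7.1/2 = 6.25 m.
Total vertical stress at mid-clay: σ_v = 20.2×2.7 + 16.4×3.55 = 112.76 kPa.
Pore pressure: u = 9.81×(6.25 − 2.6) = 35.806 kPa.
Initial effective stress: σ'_0 = σ_v − u = 112.76 − 35.806 = 76.954 kPa.
Final effective stress: σ'_f = σ'_0 + Δσ = 76.954 + 84.8 = 161.75 kPa.
Normally consolidated clay, so the full stress increment lies on the virgin compression line:
S_c = C_c·H/(1+e₀)·log₁₀(σ'_f/σ'_0) = 0.39×7.1/(1+0.76)×log₁₀(161.75/76.954)
    = 1.5733 × 0.32261 = 0.5076 m

S_c ≈ 508 mm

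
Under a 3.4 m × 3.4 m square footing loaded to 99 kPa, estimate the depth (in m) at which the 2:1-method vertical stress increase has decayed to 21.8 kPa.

2:1 spreading — at depth z the loaded area has grown by z in each plan dimension:
qB²/(B+z)² = Δσ_z ⇒ z = B(√(q/Δσ_z) − 1) = 3.4×(√(99/21.8) − 1) = 3.845 m

z ≈ 3.85 m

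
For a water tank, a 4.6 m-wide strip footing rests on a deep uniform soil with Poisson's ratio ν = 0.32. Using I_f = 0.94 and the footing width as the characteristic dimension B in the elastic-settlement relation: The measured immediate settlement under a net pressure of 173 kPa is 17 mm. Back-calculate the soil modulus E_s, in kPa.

S_e = q·B·(1−ν²)/E_s · I_f  ⇒  E_s = q·B·(1−ν²)·I_f / S_e.
E_s = 173 × 4.6 × 0.8976 × 0.94 / 0.017 = 39500 kPa

E_s ≈ 39500 kPa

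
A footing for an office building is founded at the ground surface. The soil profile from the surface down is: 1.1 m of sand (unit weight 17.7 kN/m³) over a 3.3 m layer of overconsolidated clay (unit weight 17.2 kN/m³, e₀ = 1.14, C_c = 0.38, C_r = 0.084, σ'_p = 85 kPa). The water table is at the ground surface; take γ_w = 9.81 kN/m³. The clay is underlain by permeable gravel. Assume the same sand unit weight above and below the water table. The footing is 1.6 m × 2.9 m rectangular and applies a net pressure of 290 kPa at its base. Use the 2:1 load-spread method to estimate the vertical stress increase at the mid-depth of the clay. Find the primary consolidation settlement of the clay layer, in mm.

Mid-depth of clay below the ground surface: z = 1.1 + 3.3/2 = 2.75 m.
Total vertical stress at mid-clay: σ_v = 17.7×1.1 + 17.2×1.65 = 47.85 kPa.
Pore pressure: u = 9.81×(2.75 − 0) = 26.978 kPa.
Initial effective stress: σ'_0 = σ_v − u = 47.85 − 26.978 = 20.872 kPa.
Stress increase at mid-clay by the 2:1 spreading method:
Δσ = qBL/((B+z)(L+z)) = 290×1.6×2.9/((1.6+2.75)(2.9+2.75)) = 54.749 kPa
Final effective stress: σ'_f = 20.872 + 54.749 = 75.621 kPa.
σ'_f = 75.621 ≤ σ'_p = 85 kPa, so the clay remains overconsolidated and only the recompression index applies:
S_c = C_r·H/(1+e₀)·log₁₀(σ'_f/σ'_0) = 0.084×3.3/2.14×log₁₀(75.621/20.872)
    = 0.12954 × 0.55908 = 0.07242 m

S_c ≈ 72.4 mm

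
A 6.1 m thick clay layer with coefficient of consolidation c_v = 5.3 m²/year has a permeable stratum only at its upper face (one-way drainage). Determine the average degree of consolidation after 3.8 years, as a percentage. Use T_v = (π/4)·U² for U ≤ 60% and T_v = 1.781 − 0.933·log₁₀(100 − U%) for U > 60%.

U ≈ 78.7 %

Drainage path length: H_d = H = 6.1 m (single drainage).
T_v = c_v·t/H_d² = 5.3×3.8/6.1² = 0.54125.
T_v = 0.54125 corresponds to the U > 60% branch:
U = 1 − 10^((1.781 − T_v)/0.933)/100 = 0.7868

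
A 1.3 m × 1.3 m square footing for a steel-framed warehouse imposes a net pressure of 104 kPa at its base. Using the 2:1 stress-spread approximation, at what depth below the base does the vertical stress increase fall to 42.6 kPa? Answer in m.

z ≈ 0.731 m

2:1 spreading — at depth z the loaded area has grown by z in each plan dimension:
qB²/(B+z)² = Δσ_z ⇒ z = B(√(q/Δσ_z) − 1) = 1.3×(√(104/42.6) − 1) = 0.7312 m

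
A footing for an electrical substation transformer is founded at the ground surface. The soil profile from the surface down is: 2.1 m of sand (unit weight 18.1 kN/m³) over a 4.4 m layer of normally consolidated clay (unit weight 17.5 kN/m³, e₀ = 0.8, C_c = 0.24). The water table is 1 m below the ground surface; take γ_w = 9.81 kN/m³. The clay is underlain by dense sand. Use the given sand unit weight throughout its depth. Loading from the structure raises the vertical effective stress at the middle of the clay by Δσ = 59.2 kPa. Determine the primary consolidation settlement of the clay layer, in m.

Mid-depth of clay below the ground surface: z = 2.1 + 4.4/2 = 4.3 m.
Total vertical stress at mid-clay: σ_v = 18.1×2.1 + 17.5×2.2 = 76.51 kPa.
Pore pressure: u = 9.81×(4.3 − 1) = 32.373 kPa.
Initial effective stress: σ'_0 = σ_v − u = 76.51 − 32.373 = 44.137 kPa.
Final effective stress: σ'_f = σ'_0 + Δσ = 44.137 + 59.2 = 103.34 kPa.
Normally consolidated clay, so the full stress increment lies on the virgin compression line:
S_c = C_c·H/(1+e₀)·log₁₀(σ'_f/σ'_0) = 0.24×4.4/(1+0.8)×log₁₀(103.34/44.137)
    = 0.58667 × 0.36947 = 0.2168 m

S_c ≈ 0.217 m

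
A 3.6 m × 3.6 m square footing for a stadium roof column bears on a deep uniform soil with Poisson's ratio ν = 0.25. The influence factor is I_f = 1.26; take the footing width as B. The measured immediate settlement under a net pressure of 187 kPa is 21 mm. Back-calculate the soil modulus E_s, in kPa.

E_s ≈ 37900 kPa

S_e = q·B·(1−ν²)/E_s · I_f  ⇒  E_s = q·B·(1−ν²)·I_f / S_e.
E_s = 187 × 3.6 × 0.9375 × 1.26 / 0.021 = 37870 kPa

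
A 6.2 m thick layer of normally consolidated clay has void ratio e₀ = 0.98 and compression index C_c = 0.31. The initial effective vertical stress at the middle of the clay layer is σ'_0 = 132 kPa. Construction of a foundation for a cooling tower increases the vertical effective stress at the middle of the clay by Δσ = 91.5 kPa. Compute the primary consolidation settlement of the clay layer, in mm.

S_c ≈ 222 mm

Final effective stress: σ'_f = σ'_0 + Δσ = 132 + 91.5 = 223.5 kPa.
Normally consolidated clay, so the full stress increment lies on the virgin compression line:
S_c = C_c·H/(1+e₀)·log₁₀(σ'_f/σ'_0) = 0.31×6.2/(1+0.98)×log₁₀(223.5/132)
    = 0.97071 × 0.2287 = 0.222 m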